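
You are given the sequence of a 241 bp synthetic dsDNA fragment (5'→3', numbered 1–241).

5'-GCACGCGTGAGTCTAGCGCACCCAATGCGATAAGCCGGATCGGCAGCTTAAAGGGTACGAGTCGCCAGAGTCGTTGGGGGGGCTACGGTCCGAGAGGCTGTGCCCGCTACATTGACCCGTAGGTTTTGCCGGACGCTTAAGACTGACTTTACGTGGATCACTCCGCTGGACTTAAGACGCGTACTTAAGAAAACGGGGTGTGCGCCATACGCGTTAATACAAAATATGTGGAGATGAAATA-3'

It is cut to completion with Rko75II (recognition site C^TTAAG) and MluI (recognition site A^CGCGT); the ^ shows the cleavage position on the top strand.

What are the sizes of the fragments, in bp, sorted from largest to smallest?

133, 35, 32, 25, 7, 6, 3 bp

Rko75II sites (CTTAAG) start at positions 136, 171, 184.
Rko75II cuts after the first base of each site, so after positions 136, 171, 184.
MluI sites (ACGCGT) start at positions 3, 177, 209.
MluI cuts after the first base of each site, so after positions 3, 177, 209.
Combined cut positions: 3, 136, 171, 177, 184, 209.
Linear molecule, 6 cuts → 7 fragments:
  1–3 → 3 bp
  4–136 → 133 bp
  137–171 → 35 bp
  172–177 → 6 bp
  178–184 → 7 bp
  185–209 → 25 bp
  210–241 → 32 bp
Sorted largest to smallest: 133, 35, 32, 25, 7, 6, 3 bp.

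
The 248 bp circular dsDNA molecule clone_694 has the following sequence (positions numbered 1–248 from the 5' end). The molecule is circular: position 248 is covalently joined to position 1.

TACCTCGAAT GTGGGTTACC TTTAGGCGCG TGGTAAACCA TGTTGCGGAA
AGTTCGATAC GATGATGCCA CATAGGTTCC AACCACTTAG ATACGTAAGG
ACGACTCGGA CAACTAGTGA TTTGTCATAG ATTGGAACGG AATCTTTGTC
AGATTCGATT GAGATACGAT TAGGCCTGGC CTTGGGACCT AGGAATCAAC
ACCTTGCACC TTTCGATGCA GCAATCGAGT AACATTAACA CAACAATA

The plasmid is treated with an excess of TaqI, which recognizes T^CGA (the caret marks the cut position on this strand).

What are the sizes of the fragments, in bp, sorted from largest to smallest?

TaqI sites (TCGA) start at positions 5, 54, 155, 213, 225.
TaqI cuts after the first base of each site, so after positions 5, 54, 155, 213, 225.
Circular molecule, 5 cuts → 5 fragments:
  6–54 → 49 bp
  55–155 → 101 bp
  156–213 → 58 bp
  214–225 → 12 bp
  226–248 then 1–5 → 23 + 5 = 28 bp
Sorted largest to smallest: 101, 58, 49, 28, 12 bp.

101, 58, 49, 28, 12 bp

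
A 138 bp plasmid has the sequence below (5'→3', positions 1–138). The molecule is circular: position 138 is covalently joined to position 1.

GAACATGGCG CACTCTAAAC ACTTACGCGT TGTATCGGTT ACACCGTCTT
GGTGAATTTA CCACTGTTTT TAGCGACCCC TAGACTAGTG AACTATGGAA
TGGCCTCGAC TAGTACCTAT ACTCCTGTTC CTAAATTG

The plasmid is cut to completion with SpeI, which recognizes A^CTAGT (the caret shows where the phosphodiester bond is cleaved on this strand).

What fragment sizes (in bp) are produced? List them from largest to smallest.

SpeI sites (ACTAGT) start at positions 84, 109.
SpeI cuts after the first base of each site, so after positions 84, 109.
Circular molecule, 2 cuts → 2 fragments:
  85–109 → 25 bp
  110–138 then 1–84 → 29 + 84 = 113 bp
Sorted largest to smallest: 113, 25 bp.

113, 25 bp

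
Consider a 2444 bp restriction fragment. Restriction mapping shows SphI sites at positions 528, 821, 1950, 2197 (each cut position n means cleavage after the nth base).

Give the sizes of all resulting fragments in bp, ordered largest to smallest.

1129, 528, 293, 247, 247 bp

Linear molecule, 4 cuts → 5 fragments:
  528 − 0 = 528 bp
  821 − 528 = 293 bp
  1950 − 821 = 1129 bp
  2197 − 1950 = 247 bp
  2444 − 2197 = 247 bp
Sorted largest to smallest: 1129, 528, 293, 247, 247 bp.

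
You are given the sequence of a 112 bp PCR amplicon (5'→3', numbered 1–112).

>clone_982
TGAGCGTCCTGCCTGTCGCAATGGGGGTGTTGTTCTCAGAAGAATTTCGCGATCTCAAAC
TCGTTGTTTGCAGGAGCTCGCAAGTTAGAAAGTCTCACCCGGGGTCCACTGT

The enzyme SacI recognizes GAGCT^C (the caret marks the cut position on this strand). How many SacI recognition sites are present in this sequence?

1

GAGCTC occurs starting at position 74.
SacI cuts at 1 site.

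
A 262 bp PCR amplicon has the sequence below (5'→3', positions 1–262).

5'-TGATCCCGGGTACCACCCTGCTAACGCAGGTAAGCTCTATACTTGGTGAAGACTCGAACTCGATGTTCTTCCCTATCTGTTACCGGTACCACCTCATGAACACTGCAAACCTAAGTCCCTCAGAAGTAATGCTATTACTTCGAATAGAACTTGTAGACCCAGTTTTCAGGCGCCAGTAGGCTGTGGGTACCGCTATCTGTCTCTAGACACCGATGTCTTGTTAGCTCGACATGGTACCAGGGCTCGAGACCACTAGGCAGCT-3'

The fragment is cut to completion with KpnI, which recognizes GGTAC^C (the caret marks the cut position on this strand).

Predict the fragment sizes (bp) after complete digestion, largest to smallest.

KpnI sites (GGTACC) start at positions 9, 85, 186, 233.
KpnI cuts after base 5 of each site (before the last base), so after positions 13, 89, 190, 237.
Linear molecule, 4 cuts → 5 fragments:
  1–13 → 13 bp
  14–89 → 76 bp
  90–190 → 101 bp
  191–237 → 47 bp
  238–262 → 25 bp
Sorted largest to smallest: 101, 76, 47, 25, 13 bp.

101, 76, 47, 25, 13 bp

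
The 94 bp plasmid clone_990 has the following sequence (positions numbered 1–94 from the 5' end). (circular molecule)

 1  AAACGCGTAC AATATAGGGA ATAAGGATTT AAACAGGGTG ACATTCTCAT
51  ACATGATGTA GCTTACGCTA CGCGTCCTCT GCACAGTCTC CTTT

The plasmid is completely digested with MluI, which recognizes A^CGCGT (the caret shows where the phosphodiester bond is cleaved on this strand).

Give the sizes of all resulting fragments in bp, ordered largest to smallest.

67, 27 bp

MluI sites (ACGCGT) start at positions 3, 70.
MluI cuts after the first base of each site, so after positions 3, 70.
Circular molecule, 2 cuts → 2 fragments:
  4–70 → 67 bp
  71–94 then 1–3 → 24 + 3 = 27 bp
Sorted largest to smallest: 67, 27 bp.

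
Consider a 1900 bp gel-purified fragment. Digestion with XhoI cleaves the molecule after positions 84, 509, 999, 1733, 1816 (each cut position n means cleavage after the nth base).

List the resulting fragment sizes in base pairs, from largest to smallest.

734, 490, 425, 84, 84, 83 bp

Linear molecule, 5 cuts → 6 fragments:
  84 − 0 = 84 bp
  509 − 84 = 425 bp
  999 − 509 = 490 bp
  1733 − 999 = 734 bp
  1816 − 1733 = 83 bp
  1900 − 1816 = 84 bp
Sorted largest to smallest: 734, 490, 425, 84, 84, 83 bp.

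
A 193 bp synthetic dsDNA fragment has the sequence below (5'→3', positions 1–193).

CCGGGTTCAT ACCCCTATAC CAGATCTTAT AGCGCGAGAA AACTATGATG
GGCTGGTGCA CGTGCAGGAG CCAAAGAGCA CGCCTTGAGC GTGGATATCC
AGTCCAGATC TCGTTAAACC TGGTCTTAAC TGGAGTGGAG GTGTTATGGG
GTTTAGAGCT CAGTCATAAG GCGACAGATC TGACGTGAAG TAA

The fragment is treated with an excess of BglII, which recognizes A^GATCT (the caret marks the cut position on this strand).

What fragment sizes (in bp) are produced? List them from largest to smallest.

BglII sites (AGATCT) start at positions 22, 106, 176.
BglII cuts after the first base of each site, so after positions 22, 106, 176.
Linear molecule, 3 cuts → 4 fragments:
  1–22 → 22 bp
  23–106 → 84 bp
  107–176 → 70 bp
  177–193 → 17 bp
Sorted largest to smallest: 84, 70, 22, 17 bp.

84, 70, 22, 17 bp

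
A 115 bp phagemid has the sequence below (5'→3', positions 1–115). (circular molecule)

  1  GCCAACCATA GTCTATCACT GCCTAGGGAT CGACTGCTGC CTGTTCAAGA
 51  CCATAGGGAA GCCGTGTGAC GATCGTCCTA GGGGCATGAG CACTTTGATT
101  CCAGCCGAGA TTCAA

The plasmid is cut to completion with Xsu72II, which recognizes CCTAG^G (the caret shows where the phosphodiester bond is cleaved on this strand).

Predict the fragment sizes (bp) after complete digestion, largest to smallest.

60, 55 bp

Xsu72II sites (CCTAGG) start at positions 22, 77.
Xsu72II cuts after base 5 of each site (before the last base), so after positions 26, 81.
Circular molecule, 2 cuts → 2 fragments:
  27–81 → 55 bp
  82–115 then 1–26 → 34 + 26 = 60 bp
Sorted largest to smallest: 60, 55 bp.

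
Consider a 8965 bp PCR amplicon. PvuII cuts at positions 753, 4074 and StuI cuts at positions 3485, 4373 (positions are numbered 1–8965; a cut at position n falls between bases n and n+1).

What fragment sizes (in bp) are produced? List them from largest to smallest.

4592, 2732, 753, 589, 299 bp

Combined cut positions (sorted): 753, 3485, 4074, 4373.
Linear molecule, 4 cuts → 5 fragments:
  753 − 0 = 753 bp
  3485 − 753 = 2732 bp
  4074 − 3485 = 589 bp
  4373 − 4074 = 299 bp
  8965 − 4373 = 4592 bp
Sorted largest to smallest: 4592, 2732, 753, 589, 299 bp.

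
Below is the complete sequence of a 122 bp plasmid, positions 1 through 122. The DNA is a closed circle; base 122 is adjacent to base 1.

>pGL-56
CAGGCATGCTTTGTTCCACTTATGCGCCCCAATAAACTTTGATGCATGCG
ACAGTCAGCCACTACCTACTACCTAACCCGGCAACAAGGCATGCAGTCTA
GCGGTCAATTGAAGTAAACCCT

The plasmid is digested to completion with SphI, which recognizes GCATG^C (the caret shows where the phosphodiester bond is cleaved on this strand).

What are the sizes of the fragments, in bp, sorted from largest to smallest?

45, 40, 37 bp

SphI sites (GCATGC) start at positions 4, 44, 89.
SphI cuts after base 5 of each site (before the last base), so after positions 8, 48, 93.
Circular molecule, 3 cuts → 3 fragments:
  9–48 → 40 bp
  49–93 → 45 bp
  94–122 then 1–8 → 29 + 8 = 37 bp
Sorted largest to smallest: 45, 40, 37 bp.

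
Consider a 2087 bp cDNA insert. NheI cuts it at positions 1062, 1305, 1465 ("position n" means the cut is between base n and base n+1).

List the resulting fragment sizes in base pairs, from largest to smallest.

1062, 622, 243, 160 bp

Linear molecule, 3 cuts → 4 fragments:
  1062 − 0 = 1062 bp
  1305 − 1062 = 243 bp
  1465 − 1305 = 160 bp
  2087 − 1465 = 622 bp
Sorted largest to smallest: 1062, 622, 243, 160 bp.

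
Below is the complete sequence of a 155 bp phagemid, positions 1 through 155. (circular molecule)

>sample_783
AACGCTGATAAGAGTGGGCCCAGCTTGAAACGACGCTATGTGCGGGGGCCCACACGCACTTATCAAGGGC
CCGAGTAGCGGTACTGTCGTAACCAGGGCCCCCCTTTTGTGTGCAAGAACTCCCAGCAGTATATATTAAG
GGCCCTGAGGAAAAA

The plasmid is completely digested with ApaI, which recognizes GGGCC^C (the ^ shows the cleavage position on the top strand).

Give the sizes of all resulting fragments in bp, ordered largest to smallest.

44, 31, 30, 29, 21 bp

ApaI sites (GGGCCC) start at positions 16, 46, 67, 96, 140.
ApaI cuts after base 5 of each site (before the last base), so after positions 20, 50, 71, 100, 144.
Circular molecule, 5 cuts → 5 fragments:
  21–50 → 30 bp
  51–71 → 21 bp
  72–100 → 29 bp
  101–144 → 44 bp
  145–155 then 1–20 → 11 + 20 = 31 bp
Sorted largest to smallest: 44, 31, 30, 29, 21 bp.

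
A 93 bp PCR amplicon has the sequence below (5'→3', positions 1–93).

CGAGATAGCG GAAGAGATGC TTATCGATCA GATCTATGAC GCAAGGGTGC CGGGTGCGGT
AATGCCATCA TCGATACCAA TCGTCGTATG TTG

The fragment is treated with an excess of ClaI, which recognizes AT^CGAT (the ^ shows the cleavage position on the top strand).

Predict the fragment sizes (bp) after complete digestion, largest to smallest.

ClaI sites (ATCGAT) start at positions 23, 70.
ClaI cuts after base 2 of each site, so after positions 24, 71.
Linear molecule, 2 cuts → 3 fragments:
  1–24 → 24 bp
  25–71 → 47 bp
  72–93 → 22 bp
Sorted largest to smallest: 47, 24, 22 bp.

47, 24, 22 bp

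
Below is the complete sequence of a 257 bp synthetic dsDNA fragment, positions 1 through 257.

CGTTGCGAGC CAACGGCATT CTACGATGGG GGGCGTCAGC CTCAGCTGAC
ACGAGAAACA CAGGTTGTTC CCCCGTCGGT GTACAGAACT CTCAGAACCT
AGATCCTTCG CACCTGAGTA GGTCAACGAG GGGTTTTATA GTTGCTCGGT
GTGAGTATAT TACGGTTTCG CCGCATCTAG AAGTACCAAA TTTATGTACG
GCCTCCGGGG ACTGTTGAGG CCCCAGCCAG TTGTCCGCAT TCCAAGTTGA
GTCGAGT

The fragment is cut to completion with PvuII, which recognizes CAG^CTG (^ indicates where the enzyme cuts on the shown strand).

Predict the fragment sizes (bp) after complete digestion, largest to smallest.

The PvuII site (CAGCTG) starts at position 43.
PvuII cuts after base 3 of each site, so after position 45.
Linear molecule, 1 cut → 2 fragments:
  1–45 → 45 bp
  46–257 → 212 bp
Sorted largest to smallest: 212, 45 bp.

212, 45 bp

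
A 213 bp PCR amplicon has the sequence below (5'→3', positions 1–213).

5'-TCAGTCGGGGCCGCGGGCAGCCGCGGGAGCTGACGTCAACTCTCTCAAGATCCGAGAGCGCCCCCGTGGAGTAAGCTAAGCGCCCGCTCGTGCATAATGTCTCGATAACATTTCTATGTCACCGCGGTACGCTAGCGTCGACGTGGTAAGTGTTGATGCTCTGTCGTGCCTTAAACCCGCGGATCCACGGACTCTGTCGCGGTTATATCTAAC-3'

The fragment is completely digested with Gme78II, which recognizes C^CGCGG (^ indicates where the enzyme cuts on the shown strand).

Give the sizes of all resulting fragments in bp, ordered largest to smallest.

101, 55, 36, 11, 10 bp

Gme78II sites (CCGCGG) start at positions 11, 21, 122, 177.
Gme78II cuts after the first base of each site, so after positions 11, 21, 122, 177.
Linear molecule, 4 cuts → 5 fragments:
  1–11 → 11 bp
  12–21 → 10 bp
  22–122 → 101 bp
  123–177 → 55 bp
  178–213 → 36 bp
Sorted largest to smallest: 101, 55, 36, 11, 10 bp.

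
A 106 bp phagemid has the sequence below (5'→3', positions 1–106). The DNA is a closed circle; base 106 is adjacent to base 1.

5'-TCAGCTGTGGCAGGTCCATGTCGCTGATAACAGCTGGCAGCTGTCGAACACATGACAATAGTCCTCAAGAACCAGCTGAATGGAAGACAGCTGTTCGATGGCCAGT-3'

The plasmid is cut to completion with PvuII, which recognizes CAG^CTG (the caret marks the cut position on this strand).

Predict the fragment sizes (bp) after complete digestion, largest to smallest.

35, 29, 20, 15, 7 bp

PvuII sites (CAGCTG) start at positions 2, 31, 38, 73, 88.
PvuII cuts after base 3 of each site, so after positions 4, 33, 40, 75, 90.
Circular molecule, 5 cuts → 5 fragments:
  5–33 → 29 bp
  34–40 → 7 bp
  41–75 → 35 bp
  76–90 → 15 bp
  91–106 then 1–4 → 16 + 4 = 20 bp
Sorted largest to smallest: 35, 29, 20, 15, 7 bp.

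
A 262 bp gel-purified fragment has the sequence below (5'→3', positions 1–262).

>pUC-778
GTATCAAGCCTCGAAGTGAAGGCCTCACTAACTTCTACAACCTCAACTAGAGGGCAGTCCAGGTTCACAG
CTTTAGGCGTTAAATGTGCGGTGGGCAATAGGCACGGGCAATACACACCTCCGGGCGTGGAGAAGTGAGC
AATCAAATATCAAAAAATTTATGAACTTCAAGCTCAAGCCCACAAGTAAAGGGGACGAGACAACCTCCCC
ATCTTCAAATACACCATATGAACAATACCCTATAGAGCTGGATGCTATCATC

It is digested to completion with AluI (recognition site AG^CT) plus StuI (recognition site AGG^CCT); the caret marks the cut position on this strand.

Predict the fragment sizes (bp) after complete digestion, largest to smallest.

102, 75, 48, 22, 15 bp

AluI sites (AGCT) start at positions 69, 171, 246.
AluI cuts after base 2 of each site, so after positions 70, 172, 247.
The StuI site (AGGCCT) starts at position 20.
StuI cuts after base 3 of each site, so after position 22.
Combined cut positions: 22, 70, 172, 247.
Linear molecule, 4 cuts → 5 fragments:
  1–22 → 22 bp
  23–70 → 48 bp
  71–172 → 102 bp
  173–247 → 75 bp
  248–262 → 15 bp
Sorted largest to smallest: 102, 75, 48, 22, 15 bp.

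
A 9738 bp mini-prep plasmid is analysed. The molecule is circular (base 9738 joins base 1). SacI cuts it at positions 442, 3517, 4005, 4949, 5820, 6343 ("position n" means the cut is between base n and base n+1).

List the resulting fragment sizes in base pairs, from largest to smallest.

3837, 3075, 944, 871, 523, 488 bp

Circular molecule, 6 cuts → 6 fragments:
  3517 − 442 = 3075 bp
  4005 − 3517 = 488 bp
  4949 − 4005 = 944 bp
  5820 − 4949 = 871 bp
  6343 − 5820 = 523 bp
  wrap: 9738 − 6343 + 442 = 3837 bp
Sorted largest to smallest: 3837, 3075, 944, 871, 523, 488 bp.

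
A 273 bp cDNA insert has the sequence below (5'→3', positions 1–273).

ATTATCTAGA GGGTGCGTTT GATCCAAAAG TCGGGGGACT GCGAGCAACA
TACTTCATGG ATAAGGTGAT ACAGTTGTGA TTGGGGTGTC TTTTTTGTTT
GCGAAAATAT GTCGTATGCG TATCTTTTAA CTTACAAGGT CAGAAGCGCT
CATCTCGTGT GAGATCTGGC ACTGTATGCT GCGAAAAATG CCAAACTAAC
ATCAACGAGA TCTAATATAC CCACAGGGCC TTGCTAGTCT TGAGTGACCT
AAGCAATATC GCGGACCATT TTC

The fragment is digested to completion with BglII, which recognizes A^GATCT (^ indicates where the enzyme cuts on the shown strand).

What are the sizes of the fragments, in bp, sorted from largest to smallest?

BglII sites (AGATCT) start at positions 162, 208.
BglII cuts after the first base of each site, so after positions 162, 208.
Linear molecule, 2 cuts → 3 fragments:
  1–162 → 162 bp
  163–208 → 46 bp
  209–273 → 65 bp
Sorted largest to smallest: 162, 65, 46 bp.

162, 65, 46 bp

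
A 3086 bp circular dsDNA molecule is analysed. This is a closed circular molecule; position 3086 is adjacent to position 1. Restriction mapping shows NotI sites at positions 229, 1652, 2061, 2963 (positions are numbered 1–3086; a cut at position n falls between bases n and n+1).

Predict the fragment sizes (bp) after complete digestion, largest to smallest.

1423, 902, 409, 352 bp

Circular molecule, 4 cuts → 4 fragments:
  1652 − 229 = 1423 bp
  2061 − 1652 = 409 bp
  2963 − 2061 = 902 bp
  wrap: 3086 − 2963 + 229 = 352 bp
Sorted largest to smallest: 1423, 902, 409, 352 bp.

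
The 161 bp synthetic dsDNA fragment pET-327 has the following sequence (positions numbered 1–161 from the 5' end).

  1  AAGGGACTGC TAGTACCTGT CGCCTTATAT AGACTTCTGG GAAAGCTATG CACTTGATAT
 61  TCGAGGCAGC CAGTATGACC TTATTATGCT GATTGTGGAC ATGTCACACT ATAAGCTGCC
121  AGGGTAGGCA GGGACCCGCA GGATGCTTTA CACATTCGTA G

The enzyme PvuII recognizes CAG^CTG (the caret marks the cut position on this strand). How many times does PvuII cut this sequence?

No occurrence of CAGCTG is present in the sequence.
PvuII does not cut: 0 sites.

0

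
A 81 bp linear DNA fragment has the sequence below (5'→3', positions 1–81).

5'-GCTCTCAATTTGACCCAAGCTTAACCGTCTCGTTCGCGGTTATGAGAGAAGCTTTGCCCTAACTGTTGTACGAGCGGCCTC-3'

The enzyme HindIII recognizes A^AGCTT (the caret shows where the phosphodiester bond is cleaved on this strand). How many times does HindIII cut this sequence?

2

AAGCTT occurs starting at positions 17, 49.
HindIII cuts at 2 sites.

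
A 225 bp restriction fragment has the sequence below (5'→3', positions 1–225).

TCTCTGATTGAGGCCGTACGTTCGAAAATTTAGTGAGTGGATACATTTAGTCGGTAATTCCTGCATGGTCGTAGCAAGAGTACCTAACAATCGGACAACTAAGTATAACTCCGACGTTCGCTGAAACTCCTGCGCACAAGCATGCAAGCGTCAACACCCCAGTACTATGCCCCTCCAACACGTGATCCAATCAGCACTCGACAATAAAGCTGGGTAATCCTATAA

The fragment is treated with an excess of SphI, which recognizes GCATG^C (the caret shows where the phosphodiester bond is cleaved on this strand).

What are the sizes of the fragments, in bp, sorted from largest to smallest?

The SphI site (GCATGC) starts at position 140.
SphI cuts after base 5 of each site (before the last base), so after position 144.
Linear molecule, 1 cut → 2 fragments:
  1–144 → 144 bp
  145–225 → 81 bp
Sorted largest to smallest: 144, 81 bp.

144, 81 bp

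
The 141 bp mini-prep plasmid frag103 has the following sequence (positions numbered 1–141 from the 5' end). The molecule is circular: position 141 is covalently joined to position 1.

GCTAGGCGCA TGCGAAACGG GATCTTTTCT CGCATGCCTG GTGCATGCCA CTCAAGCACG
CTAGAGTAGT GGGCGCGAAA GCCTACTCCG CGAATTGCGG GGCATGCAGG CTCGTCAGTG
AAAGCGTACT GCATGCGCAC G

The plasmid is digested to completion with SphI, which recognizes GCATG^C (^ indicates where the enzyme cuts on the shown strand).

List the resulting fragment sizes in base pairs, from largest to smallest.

59, 29, 24, 18, 11 bp

SphI sites (GCATGC) start at positions 8, 32, 43, 102, 131.
SphI cuts after base 5 of each site (before the last base), so after positions 12, 36, 47, 106, 135.
Circular molecule, 5 cuts → 5 fragments:
  13–36 → 24 bp
  37–47 → 11 bp
  48–106 → 59 bp
  107–135 → 29 bp
  136–141 then 1–12 → 6 + 12 = 18 bp
Sorted largest to smallest: 59, 29, 24, 18, 11 bp.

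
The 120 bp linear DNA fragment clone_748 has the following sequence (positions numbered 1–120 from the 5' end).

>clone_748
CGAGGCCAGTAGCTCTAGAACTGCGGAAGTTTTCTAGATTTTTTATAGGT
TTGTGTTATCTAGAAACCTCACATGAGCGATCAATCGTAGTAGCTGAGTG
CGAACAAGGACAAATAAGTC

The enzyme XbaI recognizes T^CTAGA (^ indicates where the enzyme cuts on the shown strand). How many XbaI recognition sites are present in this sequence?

TCTAGA occurs starting at positions 14, 33, 59.
XbaI cuts at 3 sites.

3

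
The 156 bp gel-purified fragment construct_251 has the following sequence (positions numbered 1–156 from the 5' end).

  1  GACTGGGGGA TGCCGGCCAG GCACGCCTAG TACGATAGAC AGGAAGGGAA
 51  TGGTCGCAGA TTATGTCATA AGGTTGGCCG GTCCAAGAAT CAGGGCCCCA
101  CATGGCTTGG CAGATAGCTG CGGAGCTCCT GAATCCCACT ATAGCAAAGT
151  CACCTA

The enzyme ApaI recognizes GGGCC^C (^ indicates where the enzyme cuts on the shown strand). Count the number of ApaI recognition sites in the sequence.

1

GGGCCC occurs starting at position 93.
ApaI cuts at 1 site.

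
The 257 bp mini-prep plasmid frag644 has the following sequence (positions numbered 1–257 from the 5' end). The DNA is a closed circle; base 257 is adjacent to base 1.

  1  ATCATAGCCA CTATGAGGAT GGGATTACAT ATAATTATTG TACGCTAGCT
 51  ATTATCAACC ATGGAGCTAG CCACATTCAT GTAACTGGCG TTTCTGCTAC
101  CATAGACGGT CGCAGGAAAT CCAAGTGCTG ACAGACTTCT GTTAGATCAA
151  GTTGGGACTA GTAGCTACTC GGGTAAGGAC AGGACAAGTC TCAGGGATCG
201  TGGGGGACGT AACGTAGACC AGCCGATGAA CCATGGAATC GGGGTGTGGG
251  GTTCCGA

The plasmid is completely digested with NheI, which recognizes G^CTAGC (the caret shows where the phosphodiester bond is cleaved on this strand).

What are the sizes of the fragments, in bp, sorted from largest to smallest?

NheI sites (GCTAGC) start at positions 44, 66.
NheI cuts after the first base of each site, so after positions 44, 66.
Circular molecule, 2 cuts → 2 fragments:
  45–66 → 22 bp
  67–257 then 1–44 → 191 + 44 = 235 bp
Sorted largest to smallest: 235, 22 bp.

235, 22 bp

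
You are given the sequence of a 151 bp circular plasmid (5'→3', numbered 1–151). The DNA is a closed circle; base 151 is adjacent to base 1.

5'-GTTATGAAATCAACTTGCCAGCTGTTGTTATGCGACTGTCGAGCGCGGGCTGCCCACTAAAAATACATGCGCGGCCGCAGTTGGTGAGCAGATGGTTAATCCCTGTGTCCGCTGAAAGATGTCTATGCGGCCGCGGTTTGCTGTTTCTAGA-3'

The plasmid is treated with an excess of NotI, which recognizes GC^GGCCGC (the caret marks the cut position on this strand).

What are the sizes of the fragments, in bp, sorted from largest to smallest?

95, 56 bp

NotI sites (GCGGCCGC) start at positions 71, 127.
NotI cuts after base 2 of each site, so after positions 72, 128.
Circular molecule, 2 cuts → 2 fragments:
  73–128 → 56 bp
  129–151 then 1–72 → 23 + 72 = 95 bp
Sorted largest to smallest: 95, 56 bp.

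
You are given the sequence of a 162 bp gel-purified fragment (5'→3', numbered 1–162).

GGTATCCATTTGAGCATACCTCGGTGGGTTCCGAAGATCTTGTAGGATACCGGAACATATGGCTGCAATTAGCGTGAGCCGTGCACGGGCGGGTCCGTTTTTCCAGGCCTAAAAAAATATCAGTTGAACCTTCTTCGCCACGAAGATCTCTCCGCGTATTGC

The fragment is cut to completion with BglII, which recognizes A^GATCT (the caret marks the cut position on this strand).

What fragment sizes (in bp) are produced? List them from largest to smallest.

109, 35, 18 bp

BglII sites (AGATCT) start at positions 35, 144.
BglII cuts after the first base of each site, so after positions 35, 144.
Linear molecule, 2 cuts → 3 fragments:
  1–35 → 35 bp
  36–144 → 109 bp
  145–162 → 18 bp
Sorted largest to smallest: 109, 35, 18 bp.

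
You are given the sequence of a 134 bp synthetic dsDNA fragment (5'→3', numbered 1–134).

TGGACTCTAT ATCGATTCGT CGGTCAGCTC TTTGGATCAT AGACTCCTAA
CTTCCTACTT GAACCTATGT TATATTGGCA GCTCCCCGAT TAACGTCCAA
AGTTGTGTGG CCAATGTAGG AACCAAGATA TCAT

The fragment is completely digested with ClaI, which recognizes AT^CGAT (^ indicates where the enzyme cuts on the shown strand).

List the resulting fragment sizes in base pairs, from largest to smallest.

122, 12 bp

The ClaI site (ATCGAT) starts at position 11.
ClaI cuts after base 2 of each site, so after position 12.
Linear molecule, 1 cut → 2 fragments:
  1–12 → 12 bp
  13–134 → 122 bp
Sorted largest to smallest: 122, 12 bp.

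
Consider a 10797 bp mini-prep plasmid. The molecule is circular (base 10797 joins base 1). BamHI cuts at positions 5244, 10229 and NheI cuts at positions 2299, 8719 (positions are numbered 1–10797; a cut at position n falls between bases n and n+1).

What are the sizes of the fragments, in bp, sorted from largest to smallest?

3475, 2945, 2867, 1510 bp

Combined cut positions (sorted): 2299, 5244, 8719, 10229.
Circular molecule, 4 cuts → 4 fragments:
  5244 − 2299 = 2945 bp
  8719 − 5244 = 3475 bp
  10229 − 8719 = 1510 bp
  wrap: 10797 − 10229 + 2299 = 2867 bp
Sorted largest to smallest: 3475, 2945, 2867, 1510 bp.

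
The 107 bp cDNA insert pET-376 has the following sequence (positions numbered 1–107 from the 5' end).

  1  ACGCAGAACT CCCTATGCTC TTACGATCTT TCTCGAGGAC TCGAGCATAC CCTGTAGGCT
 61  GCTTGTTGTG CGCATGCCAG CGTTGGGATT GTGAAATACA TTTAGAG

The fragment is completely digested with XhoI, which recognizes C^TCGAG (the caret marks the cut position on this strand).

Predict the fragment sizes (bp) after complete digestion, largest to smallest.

XhoI sites (CTCGAG) start at positions 32, 40.
XhoI cuts after the first base of each site, so after positions 32, 40.
Linear molecule, 2 cuts → 3 fragments:
  1–32 → 32 bp
  33–40 → 8 bp
  41–107 → 67 bp
Sorted largest to smallest: 67, 32, 8 bp.

67, 32, 8 bp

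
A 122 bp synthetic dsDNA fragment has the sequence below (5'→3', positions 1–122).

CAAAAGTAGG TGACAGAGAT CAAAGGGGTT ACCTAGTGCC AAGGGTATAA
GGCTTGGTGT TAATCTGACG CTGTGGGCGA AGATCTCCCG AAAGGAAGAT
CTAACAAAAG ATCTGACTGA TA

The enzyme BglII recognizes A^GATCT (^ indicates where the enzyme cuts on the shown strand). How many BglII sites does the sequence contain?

3

AGATCT occurs starting at positions 81, 97, 109.
BglII cuts at 3 sites.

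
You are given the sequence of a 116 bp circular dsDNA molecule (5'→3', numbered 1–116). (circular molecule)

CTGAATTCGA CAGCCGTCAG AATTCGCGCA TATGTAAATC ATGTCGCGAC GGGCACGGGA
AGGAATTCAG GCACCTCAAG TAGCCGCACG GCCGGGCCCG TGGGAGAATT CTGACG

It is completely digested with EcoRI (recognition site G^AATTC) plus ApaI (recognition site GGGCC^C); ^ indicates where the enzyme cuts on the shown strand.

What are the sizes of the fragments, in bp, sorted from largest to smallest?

43, 35, 17, 13, 8 bp

EcoRI sites (GAATTC) start at positions 3, 20, 63, 106.
EcoRI cuts after the first base of each site, so after positions 3, 20, 63, 106.
The ApaI site (GGGCCC) starts at position 94.
ApaI cuts after base 5 of each site (before the last base), so after position 98.
Combined cut positions: 3, 20, 63, 98, 106.
Circular molecule, 5 cuts → 5 fragments:
  4–20 → 17 bp
  21–63 → 43 bp
  64–98 → 35 bp
  99–106 → 8 bp
  107–116 then 1–3 → 10 + 3 = 13 bp
Sorted largest to smallest: 43, 35, 17, 13, 8 bp.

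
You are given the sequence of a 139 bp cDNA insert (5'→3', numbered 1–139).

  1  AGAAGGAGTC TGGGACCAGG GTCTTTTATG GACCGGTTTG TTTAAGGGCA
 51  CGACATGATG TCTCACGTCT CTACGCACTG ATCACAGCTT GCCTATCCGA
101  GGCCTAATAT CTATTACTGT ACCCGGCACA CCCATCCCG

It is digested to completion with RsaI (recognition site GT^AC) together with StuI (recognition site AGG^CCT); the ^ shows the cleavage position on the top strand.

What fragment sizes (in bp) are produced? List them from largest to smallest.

The RsaI site (GTAC) starts at position 119.
RsaI cuts after base 2 of each site, so after position 120.
The StuI site (AGGCCT) starts at position 100.
StuI cuts after base 3 of each site, so after position 102.
Combined cut positions: 102, 120.
Linear molecule, 2 cuts → 3 fragments:
  1–102 → 102 bp
  103–120 → 18 bp
  121–139 → 19 bp
Sorted largest to smallest: 102, 19, 18 bp.

102, 19, 18 bp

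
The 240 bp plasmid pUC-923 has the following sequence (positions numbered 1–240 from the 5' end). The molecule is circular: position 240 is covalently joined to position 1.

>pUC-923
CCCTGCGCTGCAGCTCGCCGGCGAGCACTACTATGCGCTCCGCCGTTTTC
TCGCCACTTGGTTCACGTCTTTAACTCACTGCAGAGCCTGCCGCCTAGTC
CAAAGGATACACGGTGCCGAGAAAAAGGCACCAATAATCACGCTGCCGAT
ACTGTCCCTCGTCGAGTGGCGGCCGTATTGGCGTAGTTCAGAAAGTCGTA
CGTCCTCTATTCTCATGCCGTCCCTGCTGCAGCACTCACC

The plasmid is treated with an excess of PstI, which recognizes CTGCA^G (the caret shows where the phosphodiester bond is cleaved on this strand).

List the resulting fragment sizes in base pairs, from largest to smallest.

PstI sites (CTGCAG) start at positions 8, 79, 227.
PstI cuts after base 5 of each site (before the last base), so after positions 12, 83, 231.
Circular molecule, 3 cuts → 3 fragments:
  13–83 → 71 bp
  84–231 → 148 bp
  232–240 then 1–12 → 9 + 12 = 21 bp
Sorted largest to smallest: 148, 71, 21 bp.

148, 71, 21 bp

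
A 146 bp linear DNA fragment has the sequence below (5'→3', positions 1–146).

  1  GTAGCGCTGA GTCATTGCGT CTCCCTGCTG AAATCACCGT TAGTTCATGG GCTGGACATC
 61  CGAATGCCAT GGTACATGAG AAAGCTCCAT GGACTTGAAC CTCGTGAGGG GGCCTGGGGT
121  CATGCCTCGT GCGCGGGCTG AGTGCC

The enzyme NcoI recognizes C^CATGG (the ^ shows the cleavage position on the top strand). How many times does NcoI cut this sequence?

CCATGG occurs starting at positions 67, 87.
NcoI cuts at 2 sites.

2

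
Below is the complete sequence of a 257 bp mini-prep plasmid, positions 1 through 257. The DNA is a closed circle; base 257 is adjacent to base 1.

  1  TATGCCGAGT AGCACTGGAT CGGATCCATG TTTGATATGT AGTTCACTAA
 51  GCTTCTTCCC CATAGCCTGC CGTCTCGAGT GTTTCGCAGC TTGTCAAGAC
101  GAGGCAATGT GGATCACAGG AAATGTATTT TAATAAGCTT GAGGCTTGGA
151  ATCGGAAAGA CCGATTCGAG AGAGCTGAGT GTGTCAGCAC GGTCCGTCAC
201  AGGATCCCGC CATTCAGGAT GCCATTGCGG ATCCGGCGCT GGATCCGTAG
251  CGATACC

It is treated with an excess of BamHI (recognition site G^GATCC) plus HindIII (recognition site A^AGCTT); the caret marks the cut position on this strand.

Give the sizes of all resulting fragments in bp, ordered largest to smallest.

BamHI sites (GGATCC) start at positions 22, 202, 229, 241.
BamHI cuts after the first base of each site, so after positions 22, 202, 229, 241.
HindIII sites (AAGCTT) start at positions 49, 135.
HindIII cuts after the first base of each site, so after positions 49, 135.
Combined cut positions: 22, 49, 135, 202, 229, 241.
Circular molecule, 6 cuts → 6 fragments:
  23–49 → 27 bp
  50–135 → 86 bp
  136–202 → 67 bp
  203–229 → 27 bp
  230–241 → 12 bp
  242–257 then 1–22 → 16 + 22 = 38 bp
Sorted largest to smallest: 86, 67, 38, 27, 27, 12 bp.

86, 67, 38, 27, 27, 12 bp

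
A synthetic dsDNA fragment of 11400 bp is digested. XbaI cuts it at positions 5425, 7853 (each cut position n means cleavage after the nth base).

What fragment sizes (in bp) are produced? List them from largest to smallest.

5425, 3547, 2428 bp

Linear molecule, 2 cuts → 3 fragments:
  5425 − 0 = 5425 bp
  7853 − 5425 = 2428 bp
  11400 − 7853 = 3547 bp
Sorted largest to smallest: 5425, 3547, 2428 bp.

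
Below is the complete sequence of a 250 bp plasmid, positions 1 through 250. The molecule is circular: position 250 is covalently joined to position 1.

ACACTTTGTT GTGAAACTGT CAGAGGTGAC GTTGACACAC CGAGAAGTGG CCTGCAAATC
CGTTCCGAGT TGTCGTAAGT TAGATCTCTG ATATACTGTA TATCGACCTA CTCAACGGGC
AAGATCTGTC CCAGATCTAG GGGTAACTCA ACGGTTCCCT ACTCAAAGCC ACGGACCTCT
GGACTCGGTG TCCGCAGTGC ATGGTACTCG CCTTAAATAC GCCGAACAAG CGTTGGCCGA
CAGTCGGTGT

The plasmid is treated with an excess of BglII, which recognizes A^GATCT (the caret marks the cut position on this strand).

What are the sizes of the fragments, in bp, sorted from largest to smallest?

BglII sites (AGATCT) start at positions 82, 122, 133.
BglII cuts after the first base of each site, so after positions 82, 122, 133.
Circular molecule, 3 cuts → 3 fragments:
  83–122 → 40 bp
  123–133 → 11 bp
  134–250 then 1–82 → 117 + 82 = 199 bp
Sorted largest to smallest: 199, 40, 11 bp.

199, 40, 11 bp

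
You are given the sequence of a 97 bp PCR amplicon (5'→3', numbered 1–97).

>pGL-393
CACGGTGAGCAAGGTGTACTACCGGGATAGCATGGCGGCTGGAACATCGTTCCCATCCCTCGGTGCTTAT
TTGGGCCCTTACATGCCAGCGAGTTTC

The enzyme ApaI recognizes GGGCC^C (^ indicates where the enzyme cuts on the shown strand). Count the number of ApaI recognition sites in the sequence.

GGGCCC occurs starting at position 73.
ApaI cuts at 1 site.

1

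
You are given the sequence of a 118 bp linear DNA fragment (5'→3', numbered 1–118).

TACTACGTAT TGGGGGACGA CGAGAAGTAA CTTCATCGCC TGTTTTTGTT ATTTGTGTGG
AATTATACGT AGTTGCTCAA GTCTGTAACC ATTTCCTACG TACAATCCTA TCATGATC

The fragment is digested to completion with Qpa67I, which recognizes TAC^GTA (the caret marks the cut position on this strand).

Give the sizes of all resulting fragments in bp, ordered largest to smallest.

62, 31, 19, 6 bp

Qpa67I sites (TACGTA) start at positions 4, 66, 97.
Qpa67I cuts after base 3 of each site, so after positions 6, 68, 99.
Linear molecule, 3 cuts → 4 fragments:
  1–6 → 6 bp
  7–68 → 62 bp
  69–99 → 31 bp
  100–118 → 19 bp
Sorted largest to smallest: 62, 31, 19, 6 bp.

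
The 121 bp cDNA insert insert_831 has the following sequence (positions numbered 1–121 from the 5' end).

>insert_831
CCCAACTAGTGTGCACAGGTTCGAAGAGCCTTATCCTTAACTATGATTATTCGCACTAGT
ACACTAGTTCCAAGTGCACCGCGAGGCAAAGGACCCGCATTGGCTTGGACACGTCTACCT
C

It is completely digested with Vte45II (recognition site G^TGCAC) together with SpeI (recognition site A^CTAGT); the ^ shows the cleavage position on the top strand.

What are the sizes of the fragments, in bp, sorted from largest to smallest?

Vte45II sites (GTGCAC) start at positions 11, 74.
Vte45II cuts after the first base of each site, so after positions 11, 74.
SpeI sites (ACTAGT) start at positions 5, 55, 63.
SpeI cuts after the first base of each site, so after positions 5, 55, 63.
Combined cut positions: 5, 11, 55, 63, 74.
Linear molecule, 5 cuts → 6 fragments:
  1–5 → 5 bp
  6–11 → 6 bp
  12–55 → 44 bp
  56–63 → 8 bp
  64–74 → 11 bp
  75–121 → 47 bp
Sorted largest to smallest: 47, 44, 11, 8, 6, 5 bp.

47, 44, 11, 8, 6, 5 bp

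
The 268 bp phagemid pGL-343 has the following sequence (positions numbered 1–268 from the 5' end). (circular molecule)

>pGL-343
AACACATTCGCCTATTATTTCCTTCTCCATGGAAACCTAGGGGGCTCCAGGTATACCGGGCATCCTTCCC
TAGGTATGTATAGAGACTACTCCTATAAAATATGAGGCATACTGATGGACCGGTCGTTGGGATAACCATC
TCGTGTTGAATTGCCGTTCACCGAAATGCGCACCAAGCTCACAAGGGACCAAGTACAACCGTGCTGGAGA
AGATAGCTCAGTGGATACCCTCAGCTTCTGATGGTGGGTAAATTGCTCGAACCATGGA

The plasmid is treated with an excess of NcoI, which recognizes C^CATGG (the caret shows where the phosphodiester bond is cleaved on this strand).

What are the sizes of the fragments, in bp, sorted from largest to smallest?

235, 33 bp

NcoI sites (CCATGG) start at positions 27, 262.
NcoI cuts after the first base of each site, so after positions 27, 262.
Circular molecule, 2 cuts → 2 fragments:
  28–262 → 235 bp
  263–268 then 1–27 → 6 + 27 = 33 bp
Sorted largest to smallest: 235, 33 bp.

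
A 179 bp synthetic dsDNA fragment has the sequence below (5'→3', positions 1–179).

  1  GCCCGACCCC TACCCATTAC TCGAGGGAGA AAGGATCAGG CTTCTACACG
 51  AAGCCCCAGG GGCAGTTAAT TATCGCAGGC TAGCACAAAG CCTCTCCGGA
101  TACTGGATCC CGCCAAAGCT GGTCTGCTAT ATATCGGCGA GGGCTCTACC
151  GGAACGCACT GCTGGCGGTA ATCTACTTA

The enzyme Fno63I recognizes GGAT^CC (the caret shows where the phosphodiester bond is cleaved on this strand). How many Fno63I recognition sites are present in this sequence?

1

GGATCC occurs starting at position 105.
Fno63I cuts at 1 site.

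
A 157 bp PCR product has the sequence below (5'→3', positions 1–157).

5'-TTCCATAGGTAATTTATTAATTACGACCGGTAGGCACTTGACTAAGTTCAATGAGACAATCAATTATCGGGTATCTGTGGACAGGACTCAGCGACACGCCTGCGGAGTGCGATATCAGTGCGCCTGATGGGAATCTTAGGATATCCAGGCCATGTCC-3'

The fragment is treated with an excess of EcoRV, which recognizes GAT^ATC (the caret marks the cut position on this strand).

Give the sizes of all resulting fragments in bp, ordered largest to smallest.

EcoRV sites (GATATC) start at positions 111, 140.
EcoRV cuts after base 3 of each site, so after positions 113, 142.
Linear molecule, 2 cuts → 3 fragments:
  1–113 → 113 bp
  114–142 → 29 bp
  143–157 → 15 bp
Sorted largest to smallest: 113, 29, 15 bp.

113, 29, 15 bp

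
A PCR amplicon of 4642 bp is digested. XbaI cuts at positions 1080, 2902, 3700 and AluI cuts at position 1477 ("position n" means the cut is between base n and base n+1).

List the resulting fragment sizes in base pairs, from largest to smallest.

1425, 1080, 942, 798, 397 bp

Combined cut positions (sorted): 1080, 1477, 2902, 3700.
Linear molecule, 4 cuts → 5 fragments:
  1080 − 0 = 1080 bp
  1477 − 1080 = 397 bp
  2902 − 1477 = 1425 bp
  3700 − 2902 = 798 bp
  4642 − 3700 = 942 bp
Sorted largest to smallest: 1425, 1080, 942, 798, 397 bp.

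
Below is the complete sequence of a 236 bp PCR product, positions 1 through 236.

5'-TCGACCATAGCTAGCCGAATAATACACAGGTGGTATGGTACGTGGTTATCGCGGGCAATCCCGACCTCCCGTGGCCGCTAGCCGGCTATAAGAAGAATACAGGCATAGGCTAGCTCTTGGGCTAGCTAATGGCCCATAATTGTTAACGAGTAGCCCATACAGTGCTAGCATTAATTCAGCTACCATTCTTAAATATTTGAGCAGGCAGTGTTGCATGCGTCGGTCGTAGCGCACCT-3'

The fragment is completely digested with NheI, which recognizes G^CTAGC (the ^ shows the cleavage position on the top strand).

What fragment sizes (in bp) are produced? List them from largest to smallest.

72, 67, 43, 32, 12, 10 bp

NheI sites (GCTAGC) start at positions 10, 77, 109, 121, 164.
NheI cuts after the first base of each site, so after positions 10, 77, 109, 121, 164.
Linear molecule, 5 cuts → 6 fragments:
  1–10 → 10 bp
  11–77 → 67 bp
  78–109 → 32 bp
  110–121 → 12 bp
  122–164 → 43 bp
  165–236 → 72 bp
Sorted largest to smallest: 72, 67, 43, 32, 12, 10 bp.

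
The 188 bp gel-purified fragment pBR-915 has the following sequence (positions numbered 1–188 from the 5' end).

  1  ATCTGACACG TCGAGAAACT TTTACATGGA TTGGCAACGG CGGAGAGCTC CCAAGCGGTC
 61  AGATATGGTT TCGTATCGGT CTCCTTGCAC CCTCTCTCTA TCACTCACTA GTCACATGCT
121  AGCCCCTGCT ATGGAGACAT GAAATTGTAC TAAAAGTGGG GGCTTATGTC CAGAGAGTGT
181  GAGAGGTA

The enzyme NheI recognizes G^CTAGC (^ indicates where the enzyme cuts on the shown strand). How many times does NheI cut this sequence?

1

GCTAGC occurs starting at position 118.
NheI cuts at 1 site.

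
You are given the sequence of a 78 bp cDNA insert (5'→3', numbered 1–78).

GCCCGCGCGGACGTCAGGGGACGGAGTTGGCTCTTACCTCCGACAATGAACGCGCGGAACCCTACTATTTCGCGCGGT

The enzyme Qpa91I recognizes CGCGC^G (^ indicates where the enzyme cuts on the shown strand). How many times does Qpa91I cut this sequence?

3

CGCGCG occurs starting at positions 4, 51, 71.
Qpa91I cuts at 3 sites.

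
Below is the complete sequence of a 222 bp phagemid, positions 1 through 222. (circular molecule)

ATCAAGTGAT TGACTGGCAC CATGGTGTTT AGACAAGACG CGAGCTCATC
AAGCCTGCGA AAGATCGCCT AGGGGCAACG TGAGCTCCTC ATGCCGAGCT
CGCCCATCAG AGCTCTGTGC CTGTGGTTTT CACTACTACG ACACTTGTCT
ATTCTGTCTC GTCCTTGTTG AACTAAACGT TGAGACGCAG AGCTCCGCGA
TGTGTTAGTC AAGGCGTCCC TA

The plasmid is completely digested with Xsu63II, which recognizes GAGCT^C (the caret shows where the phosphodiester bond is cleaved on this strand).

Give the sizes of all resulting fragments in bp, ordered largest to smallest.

Xsu63II sites (GAGCTC) start at positions 42, 82, 96, 110, 190.
Xsu63II cuts after base 5 of each site (before the last base), so after positions 46, 86, 100, 114, 194.
Circular molecule, 5 cuts → 5 fragments:
  47–86 → 40 bp
  87–100 → 14 bp
  101–114 → 14 bp
  115–194 → 80 bp
  195–222 then 1–46 → 28 + 46 = 74 bp
Sorted largest to smallest: 80, 74, 40, 14, 14 bp.

80, 74, 40, 14, 14 bp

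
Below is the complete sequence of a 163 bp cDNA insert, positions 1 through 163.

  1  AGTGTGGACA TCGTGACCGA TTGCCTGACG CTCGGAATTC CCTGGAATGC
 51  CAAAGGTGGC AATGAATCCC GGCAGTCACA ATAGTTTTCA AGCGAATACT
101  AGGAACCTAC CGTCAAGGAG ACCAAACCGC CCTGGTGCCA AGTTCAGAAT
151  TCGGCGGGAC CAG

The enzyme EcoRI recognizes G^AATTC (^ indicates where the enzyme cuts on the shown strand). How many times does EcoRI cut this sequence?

GAATTC occurs starting at positions 35, 147.
EcoRI cuts at 2 sites.

2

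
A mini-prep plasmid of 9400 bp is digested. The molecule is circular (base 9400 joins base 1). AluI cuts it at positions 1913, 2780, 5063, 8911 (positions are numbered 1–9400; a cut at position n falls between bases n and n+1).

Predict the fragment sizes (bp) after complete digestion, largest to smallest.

Circular molecule, 4 cuts → 4 fragments:
  2780 − 1913 = 867 bp
  5063 − 2780 = 2283 bp
  8911 − 5063 = 3848 bp
  wrap: 9400 − 8911 + 1913 = 2402 bp
Sorted largest to smallest: 3848, 2402, 2283, 867 bp.

3848, 2402, 2283, 867 bp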